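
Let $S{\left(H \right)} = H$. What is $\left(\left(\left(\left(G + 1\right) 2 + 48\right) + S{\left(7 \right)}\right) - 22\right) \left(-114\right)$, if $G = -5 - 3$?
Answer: $-2166$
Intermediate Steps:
$G = -8$
$\left(\left(\left(\left(G + 1\right) 2 + 48\right) + S{\left(7 \right)}\right) - 22\right) \left(-114\right) = \left(\left(\left(\left(-8 + 1\right) 2 + 48\right) + 7\right) - 22\right) \left(-114\right) = \left(\left(\left(\left(-7\right) 2 + 48\right) + 7\right) - 22\right) \left(-114\right) = \left(\left(\left(-14 + 48\right) + 7\right) - 22\right) \left(-114\right) = \left(\left(34 + 7\right) - 22\right) \left(-114\right) = \left(41 - 22\right) \left(-114\right) = 19 \left(-114\right) = -2166$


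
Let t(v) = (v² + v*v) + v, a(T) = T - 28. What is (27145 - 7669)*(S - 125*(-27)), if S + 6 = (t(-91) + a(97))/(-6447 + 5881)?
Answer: 18407877732/283 ≈ 6.5046e+7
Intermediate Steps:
a(T) = -28 + T
t(v) = v + 2*v² (t(v) = (v² + v²) + v = 2*v² + v = v + 2*v²)
S = -9968/283 (S = -6 + (-91*(1 + 2*(-91)) + (-28 + 97))/(-6447 + 5881) = -6 + (-91*(1 - 182) + 69)/(-566) = -6 + (-91*(-181) + 69)*(-1/566) = -6 + (16471 + 69)*(-1/566) = -6 + 16540*(-1/566) = -6 - 8270/283 = -9968/283 ≈ -35.223)
(27145 - 7669)*(S - 125*(-27)) = (27145 - 7669)*(-9968/283 - 125*(-27)) = 19476*(-9968/283 + 3375) = 19476*(945157/283) = 18407877732/283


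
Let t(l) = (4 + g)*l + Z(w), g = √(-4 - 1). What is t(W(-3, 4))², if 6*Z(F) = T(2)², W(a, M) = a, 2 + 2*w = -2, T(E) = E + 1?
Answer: 261/4 + 63*I*√5 ≈ 65.25 + 140.87*I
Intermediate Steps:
T(E) = 1 + E
w = -2 (w = -1 + (½)*(-2) = -1 - 1 = -2)
g = I*√5 (g = √(-5) = I*√5 ≈ 2.2361*I)
Z(F) = 3/2 (Z(F) = (1 + 2)²/6 = (⅙)*3² = (⅙)*9 = 3/2)
t(l) = 3/2 + l*(4 + I*√5) (t(l) = (4 + I*√5)*l + 3/2 = l*(4 + I*√5) + 3/2 = 3/2 + l*(4 + I*√5))
t(W(-3, 4))² = (3/2 + 4*(-3) + I*(-3)*√5)² = (3/2 - 12 - 3*I*√5)² = (-21/2 - 3*I*√5)²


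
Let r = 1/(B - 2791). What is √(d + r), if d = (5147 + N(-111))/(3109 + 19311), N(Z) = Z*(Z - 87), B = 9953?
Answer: √77994524517267/8028602 ≈ 1.1000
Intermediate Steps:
N(Z) = Z*(-87 + Z)
d = 5425/4484 (d = (5147 - 111*(-87 - 111))/(3109 + 19311) = (5147 - 111*(-198))/22420 = (5147 + 21978)*(1/22420) = 27125*(1/22420) = 5425/4484 ≈ 1.2099)
r = 1/7162 (r = 1/(9953 - 2791) = 1/7162 ≈ 0.00013963)
√(d + r) = √(5425/4484 + 1/7162) = √(19429167/16057204) = √77994524517267/8028602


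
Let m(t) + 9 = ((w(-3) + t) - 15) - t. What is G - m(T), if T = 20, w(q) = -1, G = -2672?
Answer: -2647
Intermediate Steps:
m(t) = -25 (m(t) = -9 + (((-1 + t) - 15) - t) = -9 + ((-16 + t) - t) = -9 - 16 = -25)
G - m(T) = -2672 - 1*(-25) = -2672 + 25 = -2647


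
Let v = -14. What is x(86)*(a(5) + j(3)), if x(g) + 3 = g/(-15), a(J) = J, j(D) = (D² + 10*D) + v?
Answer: -262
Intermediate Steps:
j(D) = -14 + D² + 10*D (j(D) = (D² + 10*D) - 14 = -14 + D² + 10*D)
x(g) = -3 - g/15 (x(g) = -3 + g/(-15) = -3 + g*(-1/15) = -3 - g/15)
x(86)*(a(5) + j(3)) = (-3 - 1/15*86)*(5 + (-14 + 3² + 10*3)) = (-3 - 86/15)*(5 + (-14 + 9 + 30)) = -131*(5 + 25)/15 = -131/15*30 = -262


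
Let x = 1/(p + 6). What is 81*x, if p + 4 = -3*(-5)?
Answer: 81/17 ≈ 4.7647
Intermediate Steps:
p = 11 (p = -4 - 3*(-5) = -4 + 15 = 11)
x = 1/17 (x = 1/(11 + 6) = 1/17 ≈ 0.058824)
81*x = 81*(1/17) = 81/17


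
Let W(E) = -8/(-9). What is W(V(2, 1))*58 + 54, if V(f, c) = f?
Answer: 950/9 ≈ 105.56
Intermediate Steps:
W(E) = 8/9 (W(E) = -8*(-1/9) = 8/9)
W(V(2, 1))*58 + 54 = (8/9)*58 + 54 = 464/9 + 54 = 950/9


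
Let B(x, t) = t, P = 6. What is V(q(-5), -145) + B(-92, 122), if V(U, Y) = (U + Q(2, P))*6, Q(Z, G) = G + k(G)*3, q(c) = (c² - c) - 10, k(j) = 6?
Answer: 386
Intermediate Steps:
q(c) = -10 + c² - c
Q(Z, G) = 18 + G (Q(Z, G) = G + 6*3 = G + 18 = 18 + G)
V(U, Y) = 144 + 6*U (V(U, Y) = (U + (18 + 6))*6 = (U + 24)*6 = (24 + U)*6 = 144 + 6*U)
V(q(-5), -145) + B(-92, 122) = (144 + 6*(-10 + (-5)² - 1*(-5))) + 122 = (144 + 6*(-10 + 25 + 5)) + 122 = (144 + 6*20) + 122 = (144 + 120) + 122 = 264 + 122 = 386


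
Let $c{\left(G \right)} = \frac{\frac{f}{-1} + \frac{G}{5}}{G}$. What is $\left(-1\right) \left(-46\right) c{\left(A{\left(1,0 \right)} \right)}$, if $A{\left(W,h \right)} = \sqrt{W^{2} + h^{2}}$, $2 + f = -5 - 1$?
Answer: $\frac{1886}{5} \approx 377.2$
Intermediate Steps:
$f = -8$ ($f = -2 - 6 = -8$)
$c{\left(G \right)} = \frac{8 + \frac{G}{5}}{G}$ ($c{\left(G \right)} = \frac{- \frac{8}{-1} + \frac{G}{5}}{G} = \frac{\left(-8\right) \left(-1\right) + G \frac{1}{5}}{G} = \frac{8 + \frac{G}{5}}{G}$)
$\left(-1\right) \left(-46\right) c{\left(A{\left(1,0 \right)} \right)} = \left(-1\right) \left(-46\right) \frac{40 + \sqrt{1^{2} + 0^{2}}}{5 \sqrt{1^{2} + 0^{2}}} = 46 \frac{40 + \sqrt{1 + 0}}{5 \sqrt{1 + 0}} = 46 \frac{40 + \sqrt{1}}{5 \sqrt{1}} = 46 \frac{40 + 1}{5 \cdot 1} = 46 \cdot \frac{1}{5} \cdot 1 \cdot 41 = 46 \cdot \frac{41}{5} = \frac{1886}{5}$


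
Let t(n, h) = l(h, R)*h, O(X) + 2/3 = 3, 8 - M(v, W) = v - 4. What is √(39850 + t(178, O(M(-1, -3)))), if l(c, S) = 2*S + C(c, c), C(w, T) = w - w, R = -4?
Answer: √358482/3 ≈ 199.58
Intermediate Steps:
M(v, W) = 12 - v (M(v, W) = 8 - (v - 4) = 8 - (-4 + v) = 8 + (4 - v) = 12 - v)
C(w, T) = 0
O(X) = 7/3 (O(X) = -⅔ + 3 = 7/3)
l(c, S) = 2*S (l(c, S) = 2*S + 0 = 2*S)
t(n, h) = -8*h (t(n, h) = (2*(-4))*h = -8*h)
√(39850 + t(178, O(M(-1, -3)))) = √(39850 - 8*7/3) = √(39850 - 56/3) = √(119494/3) = √358482/3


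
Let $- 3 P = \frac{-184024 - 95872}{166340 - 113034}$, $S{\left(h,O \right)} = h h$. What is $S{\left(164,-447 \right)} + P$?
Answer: $\frac{2150717212}{79959} \approx 26898.0$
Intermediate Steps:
$S{\left(h,O \right)} = h^{2}$
$P = \frac{139948}{79959}$ ($P = - \frac{\left(-184024 - 95872\right) \frac{1}{166340 - 113034}}{3} = - \frac{\left(-279896\right) \frac{1}{53306}}{3} = \left(- \frac{1}{3}\right) \left(- \frac{139948}{26653}\right) = \frac{139948}{79959} \approx 1.7502$)
$S{\left(164,-447 \right)} + P = 164^{2} + \frac{139948}{79959} = 26896 + \frac{139948}{79959} = \frac{2150717212}{79959}$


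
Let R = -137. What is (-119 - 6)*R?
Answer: 17125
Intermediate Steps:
(-119 - 6)*R = (-119 - 6)*(-137) = -125*(-137) = 17125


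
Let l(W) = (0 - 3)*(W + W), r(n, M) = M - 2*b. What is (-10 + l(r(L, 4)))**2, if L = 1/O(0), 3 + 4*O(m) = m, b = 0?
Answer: 1156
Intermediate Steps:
O(m) = -3/4 + m/4
L = -4/3 (L = 1/(-3/4 + (1/4)*0) = 1/(-3/4 + 0) = 1/(-3/4) = -4/3 ≈ -1.3333)
r(n, M) = M (r(n, M) = M - 2*0 = M + 0 = M)
l(W) = -6*W
(-10 + l(r(L, 4)))**2 = (-10 - 6*4)**2 = (-10 - 24)**2 = (-34)**2 = 1156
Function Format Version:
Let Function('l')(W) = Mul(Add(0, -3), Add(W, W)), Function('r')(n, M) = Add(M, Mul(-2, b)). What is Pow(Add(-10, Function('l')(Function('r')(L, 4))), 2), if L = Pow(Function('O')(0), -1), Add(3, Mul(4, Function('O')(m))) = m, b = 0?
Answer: 1156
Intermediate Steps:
Function('O')(m) = Add(Rational(-3, 4), Mul(Rational(1, 4), m))
L = Rational(-4, 3) (L = Pow(Add(Rational(-3, 4), Mul(Rational(1, 4), 0)), -1) = Pow(Add(Rational(-3, 4), 0), -1) = Pow(Rational(-3, 4), -1) = Rational(-4, 3) ≈ -1.3333)
Function('r')(n, M) = M (Function('r')(n, M) = Add(M, Mul(-2, 0)) = Add(M, 0) = M)
Function('l')(W) = Mul(-6, W) (Function('l')(W) = Mul(-3, Mul(2, W)) = Mul(-6, W))
Pow(Add(-10, Function('l')(Function('r')(L, 4))), 2) = Pow(Add(-10, Mul(-6, 4)), 2) = Pow(Add(-10, -24), 2) = Pow(-34, 2) = 1156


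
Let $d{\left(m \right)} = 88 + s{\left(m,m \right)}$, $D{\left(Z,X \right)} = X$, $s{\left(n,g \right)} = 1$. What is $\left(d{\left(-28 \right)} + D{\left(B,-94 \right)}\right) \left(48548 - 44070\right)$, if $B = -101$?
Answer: $-22390$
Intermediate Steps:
$d{\left(m \right)} = 89$ ($d{\left(m \right)} = 88 + 1 = 89$)
$\left(d{\left(-28 \right)} + D{\left(B,-94 \right)}\right) \left(48548 - 44070\right) = \left(89 - 94\right) \left(48548 - 44070\right) = \left(-5\right) 4478 = -22390$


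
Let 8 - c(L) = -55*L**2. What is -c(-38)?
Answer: -79428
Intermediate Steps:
c(L) = 8 + 55*L**2 (c(L) = 8 - (-55)*L**2 = 8 + 55*L**2)
-c(-38) = -(8 + 55*(-38)**2) = -(8 + 55*1444) = -(8 + 79420) = -1*79428 = -79428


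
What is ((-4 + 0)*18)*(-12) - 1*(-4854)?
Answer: 5718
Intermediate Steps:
((-4 + 0)*18)*(-12) - 1*(-4854) = -4*18*(-12) + 4854 = -72*(-12) + 4854 = 864 + 4854 = 5718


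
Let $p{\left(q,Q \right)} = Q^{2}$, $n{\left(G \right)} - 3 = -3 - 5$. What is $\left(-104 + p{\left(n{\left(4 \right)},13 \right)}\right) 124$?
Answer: $8060$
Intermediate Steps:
$n{\left(G \right)} = -5$ ($n{\left(G \right)} = 3 - 8 = -5$)
$\left(-104 + p{\left(n{\left(4 \right)},13 \right)}\right) 124 = \left(-104 + 13^{2}\right) 124 = \left(-104 + 169\right) 124 = 65 \cdot 124 = 8060$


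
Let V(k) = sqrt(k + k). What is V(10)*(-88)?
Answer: -176*sqrt(5) ≈ -393.55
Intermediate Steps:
V(k) = sqrt(2)*sqrt(k) (V(k) = sqrt(2*k) = sqrt(2)*sqrt(k))
V(10)*(-88) = (sqrt(2)*sqrt(10))*(-88) = (2*sqrt(5))*(-88) = -176*sqrt(5)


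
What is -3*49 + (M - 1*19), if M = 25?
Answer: -141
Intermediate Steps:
-3*49 + (M - 1*19) = -3*49 + (25 - 1*19) = -147 + (25 - 19) = -147 + 6 = -141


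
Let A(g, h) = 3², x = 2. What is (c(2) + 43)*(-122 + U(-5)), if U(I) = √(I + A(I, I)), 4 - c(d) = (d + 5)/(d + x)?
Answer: -5430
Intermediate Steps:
A(g, h) = 9
c(d) = 4 - (5 + d)/(2 + d) (c(d) = 4 - (d + 5)/(d + 2) = 4 - (5 + d)/(2 + d))
U(I) = √(9 + I) (U(I) = √(I + 9) = √(9 + I))
(c(2) + 43)*(-122 + U(-5)) = (3*(1 + 2)/(2 + 2) + 43)*(-122 + √(9 - 5)) = (3*3/4 + 43)*(-122 + √4) = (3*(¼)*3 + 43)*(-122 + 2) = (9/4 + 43)*(-120) = (181/4)*(-120) = -5430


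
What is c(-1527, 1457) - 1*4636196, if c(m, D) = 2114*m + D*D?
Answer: -5741425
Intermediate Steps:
c(m, D) = D**2 + 2114*m (c(m, D) = 2114*m + D**2 = D**2 + 2114*m)
c(-1527, 1457) - 1*4636196 = (1457**2 + 2114*(-1527)) - 1*4636196 = (2122849 - 3228078) - 4636196 = -1105229 - 4636196 = -5741425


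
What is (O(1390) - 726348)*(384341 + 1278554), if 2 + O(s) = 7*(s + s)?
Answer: -1175483846550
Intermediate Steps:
O(s) = -2 + 14*s (O(s) = -2 + 7*(s + s) = -2 + 7*(2*s) = -2 + 14*s)
(O(1390) - 726348)*(384341 + 1278554) = ((-2 + 14*1390) - 726348)*(384341 + 1278554) = ((-2 + 19460) - 726348)*1662895 = (19458 - 726348)*1662895 = -706890*1662895 = -1175483846550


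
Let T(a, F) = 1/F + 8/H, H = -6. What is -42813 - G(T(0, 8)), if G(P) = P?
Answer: -1027483/24 ≈ -42812.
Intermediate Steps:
T(a, F) = -4/3 + 1/F (T(a, F) = 1/F + 8/(-6) = 1/F + 8*(-1/6) = 1/F - 4/3 = -4/3 + 1/F)
-42813 - G(T(0, 8)) = -42813 - (-4/3 + 1/8) = -42813 - 1*(-29/24) = -42813 + 29/24 = -1027483/24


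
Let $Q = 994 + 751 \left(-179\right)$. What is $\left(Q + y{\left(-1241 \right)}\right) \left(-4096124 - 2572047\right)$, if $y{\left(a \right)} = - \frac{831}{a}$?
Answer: $\frac{1104195798904684}{1241} \approx 8.8976 \cdot 10^{11}$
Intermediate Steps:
$Q = -133435$ ($Q = 994 - 134429 = -133435$)
$\left(Q + y{\left(-1241 \right)}\right) \left(-4096124 - 2572047\right) = \left(-133435 - \frac{831}{-1241}\right) \left(-4096124 - 2572047\right) = \left(-133435 - - \frac{831}{1241}\right) \left(-6668171\right) = \left(-133435 + \frac{831}{1241}\right) \left(-6668171\right) = \left(- \frac{165592004}{1241}\right) \left(-6668171\right) = \frac{1104195798904684}{1241}$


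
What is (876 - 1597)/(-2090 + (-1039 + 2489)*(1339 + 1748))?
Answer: -721/4474060 ≈ -0.00016115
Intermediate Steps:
(876 - 1597)/(-2090 + (-1039 + 2489)*(1339 + 1748)) = -721/(-2090 + 1450*3087) = -721/(-2090 + 4476150) = -721/4474060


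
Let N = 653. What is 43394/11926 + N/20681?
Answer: 452609496/123320803 ≈ 3.6702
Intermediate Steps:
43394/11926 + N/20681 = 43394/11926 + 653/20681 = 43394*(1/11926) + 653*(1/20681) = 21697/5963 + 653/20681 = 452609496/123320803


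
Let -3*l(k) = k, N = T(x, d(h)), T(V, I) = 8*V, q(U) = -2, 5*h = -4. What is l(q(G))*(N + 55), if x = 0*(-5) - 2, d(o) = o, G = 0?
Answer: 26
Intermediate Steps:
h = -⅘ (h = (⅕)*(-4) = -⅘ ≈ -0.80000)
x = -2 (x = 0 - 2 = -2)
N = -16 (N = 8*(-2) = -16)
l(k) = -k/3
l(q(G))*(N + 55) = (-⅓*(-2))*(-16 + 55) = (⅔)*39 = 26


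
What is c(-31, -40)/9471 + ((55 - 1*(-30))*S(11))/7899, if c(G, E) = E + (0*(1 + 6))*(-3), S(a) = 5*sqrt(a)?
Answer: -40/9471 + 425*sqrt(11)/7899 ≈ 0.17423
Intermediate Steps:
c(G, E) = E (c(G, E) = E + (0*7)*(-3) = E + 0*(-3) = E + 0 = E)
c(-31, -40)/9471 + ((55 - 1*(-30))*S(11))/7899 = -40/9471 + ((55 - 1*(-30))*(5*sqrt(11)))/7899 = -40*1/9471 + ((55 + 30)*(5*sqrt(11)))*(1/7899) = -40/9471 + (85*(5*sqrt(11)))*(1/7899) = -40/9471 + (425*sqrt(11))*(1/7899) = -40/9471 + 425*sqrt(11)/7899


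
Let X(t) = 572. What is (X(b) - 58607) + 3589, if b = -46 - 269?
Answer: -54446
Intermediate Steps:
b = -315
(X(b) - 58607) + 3589 = (572 - 58607) + 3589 = -58035 + 3589 = -54446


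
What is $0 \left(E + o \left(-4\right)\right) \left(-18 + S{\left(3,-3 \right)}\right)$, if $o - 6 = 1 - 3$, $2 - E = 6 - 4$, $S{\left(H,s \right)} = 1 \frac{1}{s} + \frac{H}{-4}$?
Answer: $0$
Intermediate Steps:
$S{\left(H,s \right)} = \frac{1}{s} - \frac{H}{4}$ ($S{\left(H,s \right)} = \frac{1}{s} + H \left(- \frac{1}{4}\right) = \frac{1}{s} - \frac{H}{4}$)
$E = 0$ ($E = 2 - \left(6 - 4\right) = 2 - 2 = 0$)
$o = 4$ ($o = 6 + \left(1 - 3\right) = 6 - 2 = 4$)
$0 \left(E + o \left(-4\right)\right) \left(-18 + S{\left(3,-3 \right)}\right) = 0 \left(0 + 4 \left(-4\right)\right) \left(-18 + \left(\frac{1}{-3} - \frac{3}{4}\right)\right) = 0 \left(0 - 16\right) \left(-18 - \frac{13}{12}\right) = 0 \left(-16\right) \left(-18 - \frac{13}{12}\right) = 0 \left(- \frac{229}{12}\right) = 0$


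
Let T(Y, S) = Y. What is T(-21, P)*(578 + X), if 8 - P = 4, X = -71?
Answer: -10647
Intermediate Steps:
P = 4 (P = 8 - 1*4 = 8 - 4 = 4)
T(-21, P)*(578 + X) = -21*(578 - 71) = -21*507 = -10647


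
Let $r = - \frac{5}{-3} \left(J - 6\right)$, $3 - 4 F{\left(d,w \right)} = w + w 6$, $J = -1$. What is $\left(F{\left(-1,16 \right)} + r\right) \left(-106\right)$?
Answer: $\frac{24751}{6} \approx 4125.2$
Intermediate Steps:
$F{\left(d,w \right)} = \frac{3}{4} - \frac{7 w}{4}$ ($F{\left(d,w \right)} = \frac{3}{4} - \frac{w + w 6}{4} = \frac{3}{4} - \frac{w + 6 w}{4} = \frac{3}{4} - \frac{7 w}{4}$)
$r = - \frac{35}{3}$ ($r = - \frac{5}{-3} \left(-1 - 6\right) = \left(-5\right) \left(- \frac{1}{3}\right) \left(-7\right) = \frac{5}{3} \left(-7\right) = - \frac{35}{3} \approx -11.667$)
$\left(F{\left(-1,16 \right)} + r\right) \left(-106\right) = \left(\left(\frac{3}{4} - 28\right) - \frac{35}{3}\right) \left(-106\right) = \left(- \frac{109}{4} - \frac{35}{3}\right) \left(-106\right) = \left(- \frac{467}{12}\right) \left(-106\right) = \frac{24751}{6}$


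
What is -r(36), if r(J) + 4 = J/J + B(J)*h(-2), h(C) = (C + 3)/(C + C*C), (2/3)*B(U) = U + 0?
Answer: -24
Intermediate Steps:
B(U) = 3*U/2 (B(U) = 3*(U + 0)/2 = 3*U/2)
h(C) = (3 + C)/(C + C²)
r(J) = -3 + 3*J/4 (r(J) = -4 + (J/J + (3*J/2)*((3 - 2)/((-2)*(1 - 2)))) = -4 + (1 + (3*J/2)*(-½*1/(-1))) = -4 + (1 + (3*J/2)*(-½*(-1)*1)) = -4 + (1 + (3*J/2)*(½)) = -4 + (1 + 3*J/4) = -3 + 3*J/4)
-r(36) = -(-3 + (¾)*36) = -(-3 + 27) = -1*24 = -24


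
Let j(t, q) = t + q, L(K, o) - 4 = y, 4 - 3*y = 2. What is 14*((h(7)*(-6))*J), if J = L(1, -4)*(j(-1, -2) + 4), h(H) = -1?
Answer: 392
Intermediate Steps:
y = 2/3 (y = 4/3 - 1/3*2 = 4/3 - 2/3 = 2/3 ≈ 0.66667)
L(K, o) = 14/3 (L(K, o) = 4 + 2/3 = 14/3)
j(t, q) = q + t
J = 14/3 (J = 14*((-2 - 1) + 4)/3 = 14*(-3 + 4)/3 = (14/3)*1 = 14/3 ≈ 4.6667)
14*((h(7)*(-6))*J) = 14*(-1*(-6)*(14/3)) = 14*(6*(14/3)) = 14*28 = 392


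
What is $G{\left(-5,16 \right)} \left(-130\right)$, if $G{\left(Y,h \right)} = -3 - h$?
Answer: $2470$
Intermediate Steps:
$G{\left(-5,16 \right)} \left(-130\right) = \left(-3 - 16\right) \left(-130\right) = \left(-19\right) \left(-130\right) = 2470$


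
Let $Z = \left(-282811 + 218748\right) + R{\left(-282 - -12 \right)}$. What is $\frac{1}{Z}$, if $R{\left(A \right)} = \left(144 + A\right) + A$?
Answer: $- \frac{1}{64459} \approx -1.5514 \cdot 10^{-5}$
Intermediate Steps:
$R{\left(A \right)} = 144 + 2 A$
$Z = -64459$ ($Z = \left(-282811 + 218748\right) + \left(144 + 2 \left(-282 - -12\right)\right) = -64063 + \left(144 + 2 \left(-282 + 12\right)\right) = -64063 + \left(144 + 2 \left(-270\right)\right) = -64063 + \left(144 - 540\right) = -64063 - 396 = -64459$)
$\frac{1}{Z} = \frac{1}{-64459} = - \frac{1}{64459}$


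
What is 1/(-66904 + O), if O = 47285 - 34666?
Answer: -1/54285 ≈ -1.8421e-5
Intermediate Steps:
O = 12619
1/(-66904 + O) = 1/(-66904 + 12619) = 1/(-54285) = -1/54285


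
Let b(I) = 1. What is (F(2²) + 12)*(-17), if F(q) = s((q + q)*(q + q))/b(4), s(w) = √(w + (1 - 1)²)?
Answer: -340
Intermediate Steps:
s(w) = √w (s(w) = √(w + 0²) = √(w + 0) = √w)
F(q) = 2*√(q²) (F(q) = √((q + q)*(q + q))/1 = √((2*q)*(2*q))*1 = √(4*q²)*1 = (2*√(q²))*1 = 2*√(q²))
(F(2²) + 12)*(-17) = (2*√((2²)²) + 12)*(-17) = (2*√(4²) + 12)*(-17) = (2*√16 + 12)*(-17) = (2*4 + 12)*(-17) = (8 + 12)*(-17) = 20*(-17) = -340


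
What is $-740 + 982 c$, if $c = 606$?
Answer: $594352$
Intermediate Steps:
$-740 + 982 c = -740 + 982 \cdot 606 = -740 + 595092 = 594352$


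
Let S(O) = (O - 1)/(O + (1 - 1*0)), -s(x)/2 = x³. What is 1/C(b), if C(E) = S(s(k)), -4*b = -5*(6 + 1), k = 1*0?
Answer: -1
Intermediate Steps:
k = 0
s(x) = -2*x³
S(O) = (-1 + O)/(1 + O) (S(O) = (-1 + O)/(O + (1 + 0)) = (-1 + O)/(O + 1) = (-1 + O)/(1 + O))
b = 35/4 (b = -(-5)*(6 + 1)/4 = -(-5)*7/4 = -¼*(-35) = 35/4 ≈ 8.7500)
C(E) = -1 (C(E) = (-1 - 2*0³)/(1 - 2*0³) = (-1 - 2*0)/(1 - 2*0) = (-1 + 0)/(1 + 0) = -1/1 = 1*(-1) = -1)
1/C(b) = 1/(-1) = -1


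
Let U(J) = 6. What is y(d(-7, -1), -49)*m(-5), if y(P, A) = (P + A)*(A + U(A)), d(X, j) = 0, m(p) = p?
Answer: -10535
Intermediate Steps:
y(P, A) = (6 + A)*(A + P) (y(P, A) = (P + A)*(A + 6) = (A + P)*(6 + A) = (6 + A)*(A + P))
y(d(-7, -1), -49)*m(-5) = ((-49)**2 + 6*(-49) + 6*0 - 49*0)*(-5) = (2401 - 294 + 0 + 0)*(-5) = 2107*(-5) = -10535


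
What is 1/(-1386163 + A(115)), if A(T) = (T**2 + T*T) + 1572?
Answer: -1/1358141 ≈ -7.3630e-7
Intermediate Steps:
A(T) = 1572 + 2*T**2 (A(T) = (T**2 + T**2) + 1572 = 2*T**2 + 1572 = 1572 + 2*T**2)
1/(-1386163 + A(115)) = 1/(-1386163 + (1572 + 2*115**2)) = 1/(-1386163 + (1572 + 2*13225)) = 1/(-1386163 + (1572 + 26450)) = 1/(-1386163 + 28022) = 1/(-1358141) = -1/1358141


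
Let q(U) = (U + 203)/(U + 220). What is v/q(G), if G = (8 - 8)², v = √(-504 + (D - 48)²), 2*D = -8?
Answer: 2200*√22/203 ≈ 50.832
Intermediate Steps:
D = -4 (D = (½)*(-8) = -4)
v = 10*√22 (v = √(-504 + (-4 - 48)²) = √(-504 + (-52)²) = √(-504 + 2704) = √2200 = 10*√22 ≈ 46.904)
G = 0 (G = 0² = 0)
q(U) = (203 + U)/(220 + U)
v/q(G) = (10*√22)/(((203 + 0)/(220 + 0))) = (10*√22)/((203/220)) = (10*√22)/(((1/220)*203)) = (10*√22)/(203/220) = (10*√22)*(220/203) = 2200*√22/203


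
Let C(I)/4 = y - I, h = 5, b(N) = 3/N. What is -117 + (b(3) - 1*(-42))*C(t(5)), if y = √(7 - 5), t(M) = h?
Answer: -977 + 172*√2 ≈ -733.75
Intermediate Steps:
t(M) = 5
y = √2 ≈ 1.4142
C(I) = -4*I + 4*√2 (C(I) = 4*(√2 - I) = -4*I + 4*√2)
-117 + (b(3) - 1*(-42))*C(t(5)) = -117 + (3/3 - 1*(-42))*(-4*5 + 4*√2) = -117 + (3*(⅓) + 42)*(-20 + 4*√2) = -117 + (1 + 42)*(-20 + 4*√2) = -117 + 43*(-20 + 4*√2) = -117 + (-860 + 172*√2) = -977 + 172*√2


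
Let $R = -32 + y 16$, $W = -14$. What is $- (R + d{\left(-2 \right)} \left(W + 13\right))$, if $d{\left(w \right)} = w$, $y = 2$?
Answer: $-2$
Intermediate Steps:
$R = 0$ ($R = -32 + 2 \cdot 16 = -32 + 32 = 0$)
$- (R + d{\left(-2 \right)} \left(W + 13\right)) = - (0 - 2 \left(-14 + 13\right)) = - (0 - -2) = - (0 + 2) = \left(-1\right) 2 = -2$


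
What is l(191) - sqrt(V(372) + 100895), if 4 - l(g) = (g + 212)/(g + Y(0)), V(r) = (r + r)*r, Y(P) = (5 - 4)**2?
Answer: 365/192 - sqrt(377663) ≈ -612.64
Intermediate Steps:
Y(P) = 1 (Y(P) = 1**2 = 1)
V(r) = 2*r**2 (V(r) = (2*r)*r = 2*r**2)
l(g) = 4 - (212 + g)/(1 + g) (l(g) = 4 - (g + 212)/(g + 1) = 4 - (212 + g)/(1 + g))
l(191) - sqrt(V(372) + 100895) = (-208 + 3*191)/(1 + 191) - sqrt(2*372**2 + 100895) = (-208 + 573)/192 - sqrt(2*138384 + 100895) = (1/192)*365 - sqrt(276768 + 100895) = 365/192 - sqrt(377663)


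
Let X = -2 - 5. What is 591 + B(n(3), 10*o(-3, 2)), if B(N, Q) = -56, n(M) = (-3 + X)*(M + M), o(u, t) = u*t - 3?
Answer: 535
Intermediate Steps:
X = -7
o(u, t) = -3 + t*u (o(u, t) = t*u - 3 = -3 + t*u)
n(M) = -20*M (n(M) = (-3 - 7)*(M + M) = -20*M)
591 + B(n(3), 10*o(-3, 2)) = 591 - 56 = 535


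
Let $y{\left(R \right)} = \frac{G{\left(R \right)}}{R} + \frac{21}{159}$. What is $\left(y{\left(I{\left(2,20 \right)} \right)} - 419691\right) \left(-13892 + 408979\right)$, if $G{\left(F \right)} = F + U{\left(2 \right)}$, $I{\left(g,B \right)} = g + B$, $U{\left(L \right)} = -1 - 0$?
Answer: $- \frac{17576287053563}{106} \approx -1.6581 \cdot 10^{11}$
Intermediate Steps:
$U{\left(L \right)} = -1$ ($U{\left(L \right)} = -1 + 0 = -1$)
$I{\left(g,B \right)} = B + g$
$G{\left(F \right)} = -1 + F$ ($G{\left(F \right)} = F - 1 = -1 + F$)
$y{\left(R \right)} = \frac{7}{53} + \frac{-1 + R}{R}$ ($y{\left(R \right)} = \frac{-1 + R}{R} + \frac{21}{159} = \frac{-1 + R}{R} + 21 \cdot \frac{1}{159} = \frac{-1 + R}{R} + \frac{7}{53} = \frac{7}{53} + \frac{-1 + R}{R}$)
$\left(y{\left(I{\left(2,20 \right)} \right)} - 419691\right) \left(-13892 + 408979\right) = \left(\left(\frac{60}{53} - \frac{1}{20 + 2}\right) - 419691\right) \left(-13892 + 408979\right) = \left(\left(\frac{60}{53} - \frac{1}{22}\right) - 419691\right) 395087 = \left(\frac{1267}{1166} - 419691\right) 395087 = \left(- \frac{489358439}{1166}\right) 395087 = - \frac{17576287053563}{106}$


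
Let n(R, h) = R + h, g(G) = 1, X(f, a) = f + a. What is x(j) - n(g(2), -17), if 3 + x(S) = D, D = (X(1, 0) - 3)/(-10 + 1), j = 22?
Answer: 119/9 ≈ 13.222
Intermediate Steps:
X(f, a) = a + f
D = 2/9 (D = ((0 + 1) - 3)/(-10 + 1) = (1 - 3)/(-9) = -2*(-⅑) = 2/9 ≈ 0.22222)
x(S) = -25/9 (x(S) = -3 + 2/9 = -25/9)
x(j) - n(g(2), -17) = -25/9 - (1 - 17) = -25/9 - 1*(-16) = -25/9 + 16 = 119/9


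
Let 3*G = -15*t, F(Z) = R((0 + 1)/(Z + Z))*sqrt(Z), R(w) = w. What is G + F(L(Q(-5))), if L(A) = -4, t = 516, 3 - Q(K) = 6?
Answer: -2580 - I/4 ≈ -2580.0 - 0.25*I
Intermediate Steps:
Q(K) = -3 (Q(K) = 3 - 1*6 = 3 - 6 = -3)
F(Z) = 1/(2*sqrt(Z)) (F(Z) = ((0 + 1)/(Z + Z))*sqrt(Z) = (1/(2*Z))*sqrt(Z) = 1/(2*sqrt(Z)))
G = -2580 (G = (-15*516)/3 = (1/3)*(-7740) = -2580)
G + F(L(Q(-5))) = -2580 + 1/(2*sqrt(-4)) = -2580 + (-I/2)/2 = -2580 - I/4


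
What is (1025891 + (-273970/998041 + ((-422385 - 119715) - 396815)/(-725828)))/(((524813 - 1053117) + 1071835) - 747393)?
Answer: -743162439579995023/147678876959185176 ≈ -5.0323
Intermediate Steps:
(1025891 + (-273970/998041 + ((-422385 - 119715) - 396815)/(-725828)))/(((524813 - 1053117) + 1071835) - 747393) = (1025891 + (-273970*1/998041 + (-542100 - 396815)*(-1/725828)))/((-528304 + 1071835) - 747393) = (1025891 + (-273970/998041 - 938915*(-1/725828)))/(543531 - 747393) = (1025891 + (-273970/998041 + 938915/725828))/(-203862) = (1025891 + 738220568355/724406102948)*(-1/203862) = (743162439579995023/724406102948)*(-1/203862) = -743162439579995023/147678876959185176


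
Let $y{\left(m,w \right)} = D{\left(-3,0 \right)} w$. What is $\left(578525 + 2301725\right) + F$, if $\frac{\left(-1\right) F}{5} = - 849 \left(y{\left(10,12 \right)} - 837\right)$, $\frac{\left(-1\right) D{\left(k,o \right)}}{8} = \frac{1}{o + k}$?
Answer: $-536975$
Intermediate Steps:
$D{\left(k,o \right)} = - \frac{8}{k + o}$ ($D{\left(k,o \right)} = - \frac{8}{o + k} = - \frac{8}{k + o}$)
$y{\left(m,w \right)} = \frac{8 w}{3}$ ($y{\left(m,w \right)} = - \frac{8}{-3 + 0} w = - \frac{8}{-3} w = \left(-8\right) \left(- \frac{1}{3}\right) w = \frac{8 w}{3}$)
$F = -3417225$ ($F = - 5 \left(- 849 \left(\frac{8}{3} \cdot 12 - 837\right)\right) = - 5 \left(- 849 \left(32 - 837\right)\right) = - 5 \left(\left(-849\right) \left(-805\right)\right) = \left(-5\right) 683445 = -3417225$)
$\left(578525 + 2301725\right) + F = \left(578525 + 2301725\right) - 3417225 = 2880250 - 3417225 = -536975$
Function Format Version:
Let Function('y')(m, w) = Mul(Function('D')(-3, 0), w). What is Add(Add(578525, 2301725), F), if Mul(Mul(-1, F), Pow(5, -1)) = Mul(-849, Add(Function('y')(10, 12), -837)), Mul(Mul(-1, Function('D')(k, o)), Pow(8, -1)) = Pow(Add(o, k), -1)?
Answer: -536975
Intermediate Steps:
Function('D')(k, o) = Mul(-8, Pow(Add(k, o), -1)) (Function('D')(k, o) = Mul(-8, Pow(Add(o, k), -1)) = Mul(-8, Pow(Add(k, o), -1)))
Function('y')(m, w) = Mul(Rational(8, 3), w) (Function('y')(m, w) = Mul(Mul(-8, Pow(Add(-3, 0), -1)), w) = Mul(Mul(-8, Pow(-3, -1)), w) = Mul(Mul(-8, Rational(-1, 3)), w) = Mul(Rational(8, 3), w))
F = -3417225 (F = Mul(-5, Mul(-849, Add(Mul(Rational(8, 3), 12), -837))) = Mul(-5, Mul(-849, Add(32, -837))) = Mul(-5, Mul(-849, -805)) = Mul(-5, 683445) = -3417225)
Add(Add(578525, 2301725), F) = Add(Add(578525, 2301725), -3417225) = Add(2880250, -3417225) = -536975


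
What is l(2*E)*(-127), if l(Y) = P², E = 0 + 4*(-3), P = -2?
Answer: -508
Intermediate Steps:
E = -12 (E = 0 - 12 = -12)
l(Y) = 4 (l(Y) = (-2)² = 4)
l(2*E)*(-127) = 4*(-127) = -508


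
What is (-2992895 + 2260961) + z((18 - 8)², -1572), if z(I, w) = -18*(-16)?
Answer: -731646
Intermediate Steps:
z(I, w) = 288
(-2992895 + 2260961) + z((18 - 8)², -1572) = (-2992895 + 2260961) + 288 = -731934 + 288 = -731646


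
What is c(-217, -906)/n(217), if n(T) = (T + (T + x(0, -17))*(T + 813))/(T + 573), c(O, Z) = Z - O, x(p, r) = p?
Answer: -544310/223727 ≈ -2.4329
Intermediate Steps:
n(T) = (T + T*(813 + T))/(573 + T) (n(T) = (T + (T + 0)*(T + 813))/(T + 573) = (T + T*(813 + T))/(573 + T))
c(-217, -906)/n(217) = (-906 - 1*(-217))/((217*(814 + 217)/(573 + 217))) = (-906 + 217)/((217*1031/790)) = -689/(217*(1/790)*1031) = -689/223727/790 = -689*790/223727 = -544310/223727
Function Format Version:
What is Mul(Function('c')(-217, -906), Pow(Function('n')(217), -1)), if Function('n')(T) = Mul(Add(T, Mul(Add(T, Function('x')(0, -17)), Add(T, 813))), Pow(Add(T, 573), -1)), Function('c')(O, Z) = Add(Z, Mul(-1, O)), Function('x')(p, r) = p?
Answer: Rational(-544310, 223727) ≈ -2.4329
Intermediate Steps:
Function('n')(T) = Mul(Pow(Add(573, T), -1), Add(T, Mul(T, Add(813, T)))) (Function('n')(T) = Mul(Add(T, Mul(Add(T, 0), Add(T, 813))), Pow(Add(T, 573), -1)) = Mul(Add(T, Mul(T, Add(813, T))), Pow(Add(573, T), -1)) = Mul(Pow(Add(573, T), -1), Add(T, Mul(T, Add(813, T)))))
Mul(Function('c')(-217, -906), Pow(Function('n')(217), -1)) = Mul(Add(-906, Mul(-1, -217)), Pow(Mul(217, Pow(Add(573, 217), -1), Add(814, 217)), -1)) = Mul(Add(-906, 217), Pow(Mul(217, Pow(790, -1), 1031), -1)) = Mul(-689, Pow(Mul(217, Rational(1, 790), 1031), -1)) = Mul(-689, Pow(Rational(223727, 790), -1)) = Mul(-689, Rational(790, 223727)) = Rational(-544310, 223727)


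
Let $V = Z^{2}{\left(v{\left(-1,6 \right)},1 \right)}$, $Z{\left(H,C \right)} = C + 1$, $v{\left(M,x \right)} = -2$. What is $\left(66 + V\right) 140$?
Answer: $9800$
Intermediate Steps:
$Z{\left(H,C \right)} = 1 + C$
$V = 4$ ($V = \left(1 + 1\right)^{2} = 2^{2} = 4$)
$\left(66 + V\right) 140 = \left(66 + 4\right) 140 = 70 \cdot 140 = 9800$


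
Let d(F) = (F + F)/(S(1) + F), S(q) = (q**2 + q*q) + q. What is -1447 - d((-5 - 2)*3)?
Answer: -4348/3 ≈ -1449.3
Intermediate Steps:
S(q) = q + 2*q**2 (S(q) = (q**2 + q**2) + q = 2*q**2 + q = q + 2*q**2)
d(F) = 2*F/(3 + F) (d(F) = (F + F)/(1*(1 + 2*1) + F) = (2*F)/(1*(1 + 2) + F) = (2*F)/(1*3 + F) = (2*F)/(3 + F) = 2*F/(3 + F))
-1447 - d((-5 - 2)*3) = -1447 - 2*(-5 - 2)*3/(3 + (-5 - 2)*3) = -1447 - 2*(-7*3)/(3 - 7*3) = -1447 - 2*(-21)/(3 - 21) = -1447 - 2*(-21)/(-18) = -1447 - 2*(-21)*(-1)/18 = -1447 - 1*7/3 = -1447 - 7/3 = -4348/3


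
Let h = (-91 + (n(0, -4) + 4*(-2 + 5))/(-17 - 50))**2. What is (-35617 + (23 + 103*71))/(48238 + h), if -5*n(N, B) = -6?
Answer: -3173835225/6346873151 ≈ -0.50006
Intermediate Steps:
n(N, B) = 6/5 (n(N, B) = -1/5*(-6) = 6/5)
h = 933363601/112225 (h = (-91 + (6/5 + 4*(-2 + 5))/(-17 - 50))**2 = (-91 + (6/5 + 4*3)/(-67))**2 = (-91 + (6/5 + 12)*(-1/67))**2 = (-91 + (66/5)*(-1/67))**2 = (-91 - 66/335)**2 = (-30551/335)**2 = 933363601/112225 ≈ 8316.9)
(-35617 + (23 + 103*71))/(48238 + h) = (-35617 + (23 + 103*71))/(48238 + 933363601/112225) = (-35617 + (23 + 7313))/(6346873151/112225) = (-35617 + 7336)*(112225/6346873151) = -28281*112225/6346873151 = -3173835225/6346873151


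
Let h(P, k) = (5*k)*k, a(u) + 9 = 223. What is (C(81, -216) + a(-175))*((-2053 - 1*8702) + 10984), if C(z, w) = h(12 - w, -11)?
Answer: 187551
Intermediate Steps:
a(u) = 214 (a(u) = -9 + 223 = 214)
h(P, k) = 5*k²
C(z, w) = 605 (C(z, w) = 5*(-11)² = 5*121 = 605)
(C(81, -216) + a(-175))*((-2053 - 1*8702) + 10984) = (605 + 214)*((-2053 - 1*8702) + 10984) = 819*((-2053 - 8702) + 10984) = 819*(-10755 + 10984) = 819*229 = 187551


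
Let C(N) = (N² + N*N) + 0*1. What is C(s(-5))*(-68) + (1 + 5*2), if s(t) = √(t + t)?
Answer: 1371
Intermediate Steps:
s(t) = √2*√t (s(t) = √(2*t) = √2*√t)
C(N) = 2*N² (C(N) = (N² + N²) + 0 = 2*N² + 0 = 2*N²)
C(s(-5))*(-68) + (1 + 5*2) = (2*(√2*√(-5))²)*(-68) + (1 + 5*2) = (2*(√2*(I*√5))²)*(-68) + (1 + 10) = (2*(I*√10)²)*(-68) + 11 = (2*(-10))*(-68) + 11 = -20*(-68) + 11 = 1360 + 11 = 1371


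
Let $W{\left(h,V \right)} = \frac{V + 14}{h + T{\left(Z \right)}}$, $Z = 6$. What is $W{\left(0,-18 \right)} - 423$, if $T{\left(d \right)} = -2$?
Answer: $-421$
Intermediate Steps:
$W{\left(h,V \right)} = \frac{14 + V}{-2 + h}$ ($W{\left(h,V \right)} = \frac{V + 14}{h - 2} = \frac{14 + V}{-2 + h}$)
$W{\left(0,-18 \right)} - 423 = \frac{14 - 18}{-2 + 0} - 423 = \frac{1}{-2} \left(-4\right) - 423 = \left(- \frac{1}{2}\right) \left(-4\right) - 423 = 2 - 423 = -421$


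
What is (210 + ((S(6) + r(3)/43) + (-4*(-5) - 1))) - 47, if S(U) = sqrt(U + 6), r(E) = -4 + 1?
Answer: 7823/43 + 2*sqrt(3) ≈ 185.39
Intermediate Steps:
r(E) = -3
S(U) = sqrt(6 + U)
(210 + ((S(6) + r(3)/43) + (-4*(-5) - 1))) - 47 = (210 + ((sqrt(6 + 6) - 3/43) + (-4*(-5) - 1))) - 47 = (210 + ((sqrt(12) - 3*1/43) + (20 - 1))) - 47 = (210 + ((2*sqrt(3) - 3/43) + 19)) - 47 = (210 + ((-3/43 + 2*sqrt(3)) + 19)) - 47 = (210 + (814/43 + 2*sqrt(3))) - 47 = (9844/43 + 2*sqrt(3)) - 47 = 7823/43 + 2*sqrt(3)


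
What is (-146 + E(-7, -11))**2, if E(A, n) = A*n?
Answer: 4761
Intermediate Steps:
(-146 + E(-7, -11))**2 = (-146 - 7*(-11))**2 = (-146 + 77)**2 = (-69)**2 = 4761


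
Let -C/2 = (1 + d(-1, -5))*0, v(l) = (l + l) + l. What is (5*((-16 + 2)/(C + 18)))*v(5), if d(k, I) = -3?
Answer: -175/3 ≈ -58.333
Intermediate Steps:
v(l) = 3*l (v(l) = 2*l + l = 3*l)
C = 0 (C = -2*(1 - 3)*0 = -(-4)*0 = -2*0 = 0)
(5*((-16 + 2)/(C + 18)))*v(5) = (5*((-16 + 2)/(0 + 18)))*(3*5) = (5*(-14/18))*15 = (5*(-14*1/18))*15 = (5*(-7/9))*15 = -35/9*15 = -175/3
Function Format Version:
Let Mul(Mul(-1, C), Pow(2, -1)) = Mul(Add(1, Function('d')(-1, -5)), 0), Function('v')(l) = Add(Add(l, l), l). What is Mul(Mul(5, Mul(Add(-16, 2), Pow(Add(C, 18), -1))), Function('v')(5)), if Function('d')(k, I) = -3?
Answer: Rational(-175, 3) ≈ -58.333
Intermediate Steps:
Function('v')(l) = Mul(3, l) (Function('v')(l) = Add(Mul(2, l), l) = Mul(3, l))
C = 0 (C = Mul(-2, Mul(Add(1, -3), 0)) = Mul(-2, Mul(-2, 0)) = Mul(-2, 0) = 0)
Mul(Mul(5, Mul(Add(-16, 2), Pow(Add(C, 18), -1))), Function('v')(5)) = Mul(Mul(5, Mul(Add(-16, 2), Pow(Add(0, 18), -1))), Mul(3, 5)) = Mul(Mul(5, Mul(-14, Pow(18, -1))), 15) = Mul(Mul(5, Mul(-14, Rational(1, 18))), 15) = Mul(Mul(5, Rational(-7, 9)), 15) = Mul(Rational(-35, 9), 15) = Rational(-175, 3)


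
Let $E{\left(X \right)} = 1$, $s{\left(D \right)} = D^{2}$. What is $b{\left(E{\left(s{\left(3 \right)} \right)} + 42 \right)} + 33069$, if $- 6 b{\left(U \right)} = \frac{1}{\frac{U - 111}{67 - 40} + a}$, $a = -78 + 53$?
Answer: $\frac{49140543}{1486} \approx 33069.0$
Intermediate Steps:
$a = -25$
$b{\left(U \right)} = - \frac{1}{6 \left(- \frac{262}{9} + \frac{U}{27}\right)}$ ($b{\left(U \right)} = - \frac{1}{6 \left(\frac{U - 111}{67 - 40} - 25\right)} = - \frac{1}{6 \left(\frac{-111 + U}{27} - 25\right)} = - \frac{1}{6 \left(\left(-111 + U\right) \frac{1}{27} - 25\right)} = - \frac{1}{6 \left(\left(- \frac{37}{9} + \frac{U}{27}\right) - 25\right)} = - \frac{1}{6 \left(- \frac{262}{9} + \frac{U}{27}\right)}$)
$b{\left(E{\left(s{\left(3 \right)} \right)} + 42 \right)} + 33069 = - \frac{9}{-1572 + 2 \left(1 + 42\right)} + 33069 = - \frac{9}{-1572 + 2 \cdot 43} + 33069 = - \frac{9}{-1572 + 86} + 33069 = - \frac{9}{-1486} + 33069 = \left(-9\right) \left(- \frac{1}{1486}\right) + 33069 = \frac{9}{1486} + 33069 = \frac{49140543}{1486}$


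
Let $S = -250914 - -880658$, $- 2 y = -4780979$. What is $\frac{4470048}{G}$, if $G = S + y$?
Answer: $\frac{993344}{671163} \approx 1.48$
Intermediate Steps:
$y = \frac{4780979}{2}$ ($y = \left(- \frac{1}{2}\right) \left(-4780979\right) = \frac{4780979}{2} \approx 2.3905 \cdot 10^{6}$)
$S = 629744$ ($S = -250914 + 880658 = 629744$)
$G = \frac{6040467}{2}$ ($G = 629744 + \frac{4780979}{2} = \frac{6040467}{2} \approx 3.0202 \cdot 10^{6}$)
$\frac{4470048}{G} = \frac{4470048}{\frac{6040467}{2}} = 4470048 \cdot \frac{2}{6040467} = \frac{993344}{671163}$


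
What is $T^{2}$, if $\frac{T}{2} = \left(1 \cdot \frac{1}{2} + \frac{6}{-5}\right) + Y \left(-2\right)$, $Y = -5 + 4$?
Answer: $\frac{169}{25} \approx 6.76$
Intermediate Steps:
$Y = -1$
$T = \frac{13}{5}$ ($T = 2 \left(\left(1 \cdot \frac{1}{2} + \frac{6}{-5}\right) - -2\right) = 2 \left(\left(1 \cdot \frac{1}{2} + 6 \left(- \frac{1}{5}\right)\right) + 2\right) = 2 \left(\left(\frac{1}{2} - \frac{6}{5}\right) + 2\right) = 2 \left(- \frac{7}{10} + 2\right) = 2 \cdot \frac{13}{10} = \frac{13}{5} \approx 2.6$)
$T^{2} = \left(\frac{13}{5}\right)^{2} = \frac{169}{25}$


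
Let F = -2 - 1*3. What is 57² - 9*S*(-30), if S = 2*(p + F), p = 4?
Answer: 2709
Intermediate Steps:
F = -5 (F = -2 - 3 = -5)
S = -2 (S = 2*(4 - 5) = 2*(-1) = -2)
57² - 9*S*(-30) = 57² - 9*(-2)*(-30) = 3249 - (-18)*(-30) = 3249 - 1*540 = 3249 - 540 = 2709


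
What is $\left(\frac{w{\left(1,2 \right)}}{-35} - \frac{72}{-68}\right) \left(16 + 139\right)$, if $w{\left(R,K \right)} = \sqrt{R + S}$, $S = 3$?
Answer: $\frac{18476}{119} \approx 155.26$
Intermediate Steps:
$w{\left(R,K \right)} = \sqrt{3 + R}$ ($w{\left(R,K \right)} = \sqrt{R + 3} = \sqrt{3 + R}$)
$\left(\frac{w{\left(1,2 \right)}}{-35} - \frac{72}{-68}\right) \left(16 + 139\right) = \left(\frac{\sqrt{3 + 1}}{-35} - \frac{72}{-68}\right) \left(16 + 139\right) = \left(\sqrt{4} \left(- \frac{1}{35}\right) - - \frac{18}{17}\right) 155 = \left(2 \left(- \frac{1}{35}\right) + \frac{18}{17}\right) 155 = \left(- \frac{2}{35} + \frac{18}{17}\right) 155 = \frac{596}{595} \cdot 155 = \frac{18476}{119}$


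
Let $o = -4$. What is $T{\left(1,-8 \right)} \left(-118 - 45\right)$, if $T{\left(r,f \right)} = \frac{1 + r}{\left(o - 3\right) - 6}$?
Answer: $\frac{326}{13} \approx 25.077$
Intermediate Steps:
$T{\left(r,f \right)} = - \frac{1}{13} - \frac{r}{13}$ ($T{\left(r,f \right)} = \frac{1 + r}{\left(-4 - 3\right) - 6} = \frac{1 + r}{-7 - 6} = \frac{1 + r}{-13} = \left(1 + r\right) \left(- \frac{1}{13}\right) = - \frac{1}{13} - \frac{r}{13}$)
$T{\left(1,-8 \right)} \left(-118 - 45\right) = \left(- \frac{1}{13} - \frac{1}{13}\right) \left(-118 - 45\right) = \left(- \frac{1}{13} - \frac{1}{13}\right) \left(-118 + \left(-50 + 5\right)\right) = - \frac{2 \left(-118 - 45\right)}{13} = \left(- \frac{2}{13}\right) \left(-163\right) = \frac{326}{13}$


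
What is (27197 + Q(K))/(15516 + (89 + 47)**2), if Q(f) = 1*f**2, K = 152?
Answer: 50301/34012 ≈ 1.4789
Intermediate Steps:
Q(f) = f**2
(27197 + Q(K))/(15516 + (89 + 47)**2) = (27197 + 152**2)/(15516 + (89 + 47)**2) = (27197 + 23104)/(15516 + 136**2) = 50301/(15516 + 18496) = 50301/34012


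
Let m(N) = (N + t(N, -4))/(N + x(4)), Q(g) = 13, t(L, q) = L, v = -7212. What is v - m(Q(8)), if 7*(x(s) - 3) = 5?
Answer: -64922/9 ≈ -7213.6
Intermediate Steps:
x(s) = 26/7 (x(s) = 3 + (⅐)*5 = 3 + 5/7 = 26/7)
m(N) = 2*N/(26/7 + N) (m(N) = (N + N)/(N + 26/7) = (2*N)/(26/7 + N) = 2*N/(26/7 + N))
v - m(Q(8)) = -7212 - 14*13/(26 + 7*13) = -7212 - 14*13/(26 + 91) = -7212 - 14*13/117 = -7212 - 1*14/9 = -7212 - 14/9 = -64922/9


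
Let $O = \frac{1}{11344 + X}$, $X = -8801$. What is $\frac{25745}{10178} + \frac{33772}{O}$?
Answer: $\frac{874109016633}{10178} \approx 8.5882 \cdot 10^{7}$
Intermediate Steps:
$O = \frac{1}{2543}$ ($O = \frac{1}{11344 - 8801} = \frac{1}{2543} \approx 0.00039324$)
$\frac{25745}{10178} + \frac{33772}{O} = \frac{25745}{10178} + 33772 \frac{1}{\frac{1}{2543}} = 25745 \cdot \frac{1}{10178} + 33772 \cdot 2543 = \frac{25745}{10178} + 85882196 = \frac{874109016633}{10178}$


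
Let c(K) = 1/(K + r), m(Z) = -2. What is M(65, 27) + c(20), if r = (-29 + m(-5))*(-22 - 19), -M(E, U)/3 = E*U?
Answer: -6797114/1291 ≈ -5265.0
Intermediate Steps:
M(E, U) = -3*E*U
r = 1271 (r = (-29 - 2)*(-22 - 19) = -31*(-41) = 1271)
c(K) = 1/(1271 + K) (c(K) = 1/(K + 1271) = 1/(1271 + K))
M(65, 27) + c(20) = -3*65*27 + 1/(1271 + 20) = -5265 + 1/1291 = -6797114/1291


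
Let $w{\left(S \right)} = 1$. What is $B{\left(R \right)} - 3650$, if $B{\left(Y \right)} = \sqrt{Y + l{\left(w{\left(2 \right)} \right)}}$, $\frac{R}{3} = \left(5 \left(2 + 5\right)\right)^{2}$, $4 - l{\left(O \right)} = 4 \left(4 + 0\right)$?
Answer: $-3650 + 3 \sqrt{407} \approx -3589.5$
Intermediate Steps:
$l{\left(O \right)} = -12$ ($l{\left(O \right)} = 4 - 4 \left(4 + 0\right) = 4 - 4 \cdot 4 = 4 - 16 = -12$)
$R = 3675$ ($R = 3 \left(5 \left(2 + 5\right)\right)^{2} = 3 \left(5 \cdot 7\right)^{2} = 3 \cdot 35^{2} = 3 \cdot 1225 = 3675$)
$B{\left(Y \right)} = \sqrt{-12 + Y}$ ($B{\left(Y \right)} = \sqrt{Y - 12} = \sqrt{-12 + Y}$)
$B{\left(R \right)} - 3650 = \sqrt{-12 + 3675} - 3650 = \sqrt{3663} - 3650 = 3 \sqrt{407} - 3650 = -3650 + 3 \sqrt{407}$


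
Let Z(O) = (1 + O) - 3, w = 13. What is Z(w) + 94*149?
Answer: 14017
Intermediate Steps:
Z(O) = -2 + O
Z(w) + 94*149 = (-2 + 13) + 94*149 = 11 + 14006 = 14017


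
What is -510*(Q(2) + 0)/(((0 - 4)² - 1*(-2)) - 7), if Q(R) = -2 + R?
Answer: 0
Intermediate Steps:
-510*(Q(2) + 0)/(((0 - 4)² - 1*(-2)) - 7) = -510*((-2 + 2) + 0)/(((0 - 4)² - 1*(-2)) - 7) = -510*(0 + 0)/(((-4)² + 2) - 7) = -0/((16 + 2) - 7) = -0/(18 - 7) = -0/11 = -510*0 = 0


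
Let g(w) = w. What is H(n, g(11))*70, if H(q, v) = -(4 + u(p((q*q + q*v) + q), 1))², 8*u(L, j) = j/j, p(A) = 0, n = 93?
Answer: -38115/32 ≈ -1191.1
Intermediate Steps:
u(L, j) = ⅛ (u(L, j) = (j/j)/8 = (⅛)*1 = ⅛)
H(q, v) = -1089/64 (H(q, v) = -(4 + ⅛)² = -(33/8)² = -1*1089/64 = -1089/64)
H(n, g(11))*70 = -1089/64*70 = -38115/32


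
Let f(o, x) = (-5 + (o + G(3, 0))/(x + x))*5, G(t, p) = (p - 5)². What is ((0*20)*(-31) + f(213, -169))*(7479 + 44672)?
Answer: -251367820/169 ≈ -1.4874e+6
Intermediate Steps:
G(t, p) = (-5 + p)²
f(o, x) = -25 + 5*(25 + o)/(2*x) (f(o, x) = (-5 + (o + (-5 + 0)²)/(x + x))*5 = (-5 + (o + (-5)²)/((2*x)))*5 = (-5 + (o + 25)*(1/(2*x)))*5 = (-5 + (25 + o)*(1/(2*x)))*5 = (-5 + (25 + o)/(2*x))*5 = -25 + 5*(25 + o)/(2*x))
((0*20)*(-31) + f(213, -169))*(7479 + 44672) = ((0*20)*(-31) + (5/2)*(25 + 213 - 10*(-169))/(-169))*(7479 + 44672) = (0*(-31) + (5/2)*(-1/169)*(25 + 213 + 1690))*52151 = (0 + (5/2)*(-1/169)*1928)*52151 = (0 - 4820/169)*52151 = -4820/169*52151 = -251367820/169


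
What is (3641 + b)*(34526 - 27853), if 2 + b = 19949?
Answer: 157402724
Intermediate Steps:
b = 19947 (b = -2 + 19949 = 19947)
(3641 + b)*(34526 - 27853) = (3641 + 19947)*(34526 - 27853) = 23588*6673 = 157402724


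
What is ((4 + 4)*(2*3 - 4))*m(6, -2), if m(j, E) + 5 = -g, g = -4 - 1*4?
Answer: 48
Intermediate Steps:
g = -8 (g = -4 - 4 = -8)
m(j, E) = 3 (m(j, E) = -5 - 1*(-8) = -5 + 8 = 3)
((4 + 4)*(2*3 - 4))*m(6, -2) = ((4 + 4)*(2*3 - 4))*3 = (8*(6 - 4))*3 = (8*2)*3 = 16*3 = 48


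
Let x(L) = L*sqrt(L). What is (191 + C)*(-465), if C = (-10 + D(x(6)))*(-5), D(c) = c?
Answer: -112065 + 13950*sqrt(6) ≈ -77895.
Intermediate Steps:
x(L) = L**(3/2)
C = 50 - 30*sqrt(6) (C = (-10 + 6**(3/2))*(-5) = (-10 + 6*sqrt(6))*(-5) = 50 - 30*sqrt(6) ≈ -23.485)
(191 + C)*(-465) = (191 + (50 - 30*sqrt(6)))*(-465) = (241 - 30*sqrt(6))*(-465) = -112065 + 13950*sqrt(6)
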